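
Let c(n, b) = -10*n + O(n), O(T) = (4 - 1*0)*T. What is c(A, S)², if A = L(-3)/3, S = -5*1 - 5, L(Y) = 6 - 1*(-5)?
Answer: 484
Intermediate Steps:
L(Y) = 11 (L(Y) = 6 + 5 = 11)
S = -10 (S = -5 - 5 = -10)
O(T) = 4*T (O(T) = (4 + 0)*T = 4*T)
A = 11/3 ≈ 3.6667
c(n, b) = -6*n (c(n, b) = -10*n + 4*n = -6*n)
c(A, S)² = (-6*11/3)² = (-22)² = 484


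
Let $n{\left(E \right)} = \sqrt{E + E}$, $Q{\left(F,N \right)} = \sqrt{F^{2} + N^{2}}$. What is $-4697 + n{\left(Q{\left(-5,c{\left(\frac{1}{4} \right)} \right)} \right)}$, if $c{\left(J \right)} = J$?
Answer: $-4697 + \frac{\sqrt{2} \sqrt[4]{401}}{2} \approx -4693.8$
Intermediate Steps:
$n{\left(E \right)} = \sqrt{2} \sqrt{E}$ ($n{\left(E \right)} = \sqrt{2 E} = \sqrt{2} \sqrt{E}$)
$-4697 + n{\left(Q{\left(-5,c{\left(\frac{1}{4} \right)} \right)} \right)} = -4697 + \sqrt{2} \sqrt{\sqrt{\left(-5\right)^{2} + \left(\frac{1}{4}\right)^{2}}} = -4697 + \sqrt{2} \sqrt{\sqrt{25 + \left(\frac{1}{4}\right)^{2}}} = -4697 + \sqrt{2} \sqrt{\sqrt{25 + \frac{1}{16}}} = -4697 + \sqrt{2} \sqrt{\sqrt{\frac{401}{16}}} = -4697 + \sqrt{2} \sqrt{\frac{\sqrt{401}}{4}} = -4697 + \sqrt{2} \frac{\sqrt[4]{401}}{2} = -4697 + \frac{\sqrt{2} \sqrt[4]{401}}{2}$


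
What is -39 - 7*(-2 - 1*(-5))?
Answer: -60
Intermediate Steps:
-39 - 7*(-2 - 1*(-5)) = -39 - 7*(-2 + 5) = -39 - 7*3 = -39 - 21 = -60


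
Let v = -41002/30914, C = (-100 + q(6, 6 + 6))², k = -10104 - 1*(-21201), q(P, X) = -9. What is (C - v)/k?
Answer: 4709362/4398111 ≈ 1.0708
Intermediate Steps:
k = 11097 (k = -10104 + 21201 = 11097)
C = 11881 (C = (-100 - 9)² = (-109)² = 11881)
v = -1577/1189 (v = -41002*1/30914 = -1577/1189 ≈ -1.3263)
(C - v)/k = (11881 - 1*(-1577/1189))/11097 = (11881 + 1577/1189)*(1/11097) = (14128086/1189)*(1/11097) = 4709362/4398111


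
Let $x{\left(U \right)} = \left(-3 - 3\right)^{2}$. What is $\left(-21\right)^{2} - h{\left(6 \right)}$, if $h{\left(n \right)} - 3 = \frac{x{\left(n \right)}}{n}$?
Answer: $432$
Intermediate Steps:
$x{\left(U \right)} = 36$ ($x{\left(U \right)} = \left(-6\right)^{2} = 36$)
$h{\left(n \right)} = 3 + \frac{36}{n}$
$\left(-21\right)^{2} - h{\left(6 \right)} = \left(-21\right)^{2} - \left(3 + \frac{36}{6}\right) = 441 - \left(3 + 36 \cdot \frac{1}{6}\right) = 441 - \left(3 + 6\right) = 441 - 9 = 432$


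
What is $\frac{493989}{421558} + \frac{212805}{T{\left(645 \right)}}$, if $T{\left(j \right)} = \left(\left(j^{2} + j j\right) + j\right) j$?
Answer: $\frac{5897897989537}{5031419089610} \approx 1.1722$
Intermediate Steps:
$T{\left(j \right)} = j \left(j + 2 j^{2}\right)$ ($T{\left(j \right)} = \left(\left(j^{2} + j^{2}\right) + j\right) j = \left(2 j^{2} + j\right) j = \left(j + 2 j^{2}\right) j = j \left(j + 2 j^{2}\right)$)
$\frac{493989}{421558} + \frac{212805}{T{\left(645 \right)}} = \frac{493989}{421558} + \frac{212805}{645^{2} \left(1 + 2 \cdot 645\right)} = 493989 \cdot \frac{1}{421558} + \frac{212805}{416025 \left(1 + 1290\right)} = \frac{493989}{421558} + \frac{212805}{416025 \cdot 1291} = \frac{493989}{421558} + \frac{212805}{537088275} = \frac{493989}{421558} + 212805 \cdot \frac{1}{537088275} = \frac{493989}{421558} + \frac{4729}{11935295} = \frac{5897897989537}{5031419089610}$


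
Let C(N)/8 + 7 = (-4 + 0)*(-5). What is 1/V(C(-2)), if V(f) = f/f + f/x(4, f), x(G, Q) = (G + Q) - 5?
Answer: 103/207 ≈ 0.49758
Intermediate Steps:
C(N) = 104 (C(N) = -56 + 8*((-4 + 0)*(-5)) = -56 + 8*(-4*(-5)) = -56 + 8*20 = -56 + 160 = 104)
x(G, Q) = -5 + G + Q
V(f) = 1 + f/(-1 + f) (V(f) = f/f + f/(-5 + 4 + f) = 1 + f/(-1 + f))
1/V(C(-2)) = 1/((-1 + 2*104)/(-1 + 104)) = 1/((-1 + 208)/103) = 1/((1/103)*207) = 1/(207/103) = 103/207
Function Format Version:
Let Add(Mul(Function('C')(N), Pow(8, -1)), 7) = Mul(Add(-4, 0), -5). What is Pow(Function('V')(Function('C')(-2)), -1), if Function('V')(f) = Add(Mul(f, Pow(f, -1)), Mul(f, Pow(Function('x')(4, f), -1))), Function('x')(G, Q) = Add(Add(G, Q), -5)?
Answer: Rational(103, 207) ≈ 0.49758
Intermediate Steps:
Function('C')(N) = 104 (Function('C')(N) = Add(-56, Mul(8, Mul(Add(-4, 0), -5))) = Add(-56, Mul(8, Mul(-4, -5))) = Add(-56, Mul(8, 20)) = Add(-56, 160) = 104)
Function('x')(G, Q) = Add(-5, G, Q)
Function('V')(f) = Add(1, Mul(f, Pow(Add(-1, f), -1))) (Function('V')(f) = Add(Mul(f, Pow(f, -1)), Mul(f, Pow(Add(-5, 4, f), -1))) = Add(1, Mul(f, Pow(Add(-1, f), -1))))
Pow(Function('V')(Function('C')(-2)), -1) = Pow(Mul(Pow(Add(-1, 104), -1), Add(-1, Mul(2, 104))), -1) = Pow(Mul(Pow(103, -1), Add(-1, 208)), -1) = Pow(Mul(Rational(1, 103), 207), -1) = Pow(Rational(207, 103), -1) = Rational(103, 207)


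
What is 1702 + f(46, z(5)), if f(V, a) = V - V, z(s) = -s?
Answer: 1702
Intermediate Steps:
f(V, a) = 0
1702 + f(46, z(5)) = 1702 + 0 = 1702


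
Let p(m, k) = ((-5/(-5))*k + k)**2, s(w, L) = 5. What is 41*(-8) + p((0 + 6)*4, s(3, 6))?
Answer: -228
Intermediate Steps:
p(m, k) = 4*k**2 (p(m, k) = ((-5*(-1/5))*k + k)**2 = (1*k + k)**2 = (k + k)**2 = (2*k)**2 = 4*k**2)
41*(-8) + p((0 + 6)*4, s(3, 6)) = 41*(-8) + 4*5**2 = -328 + 4*25 = -328 + 100 = -228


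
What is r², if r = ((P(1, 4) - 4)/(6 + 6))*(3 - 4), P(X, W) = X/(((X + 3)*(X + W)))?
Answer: 6241/57600 ≈ 0.10835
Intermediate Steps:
P(X, W) = X/((3 + X)*(W + X)) (P(X, W) = X/(((3 + X)*(W + X))) = (1/((3 + X)*(W + X)))*X = X/((3 + X)*(W + X)))
r = 79/240 (r = ((1/(1² + 3*4 + 3*1 + 4*1) - 4)/(6 + 6))*(3 - 4) = ((1/(1 + 12 + 3 + 4) - 4)/12)*(-1) = ((1/20 - 4)*(1/12))*(-1) = -79/20*1/12*(-1) = -79/240*(-1) = 79/240 ≈ 0.32917)
r² = (79/240)² = 6241/57600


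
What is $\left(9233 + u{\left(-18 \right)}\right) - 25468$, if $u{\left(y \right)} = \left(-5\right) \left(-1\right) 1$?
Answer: $-16230$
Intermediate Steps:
$u{\left(y \right)} = 5$ ($u{\left(y \right)} = 5 \cdot 1 = 5$)
$\left(9233 + u{\left(-18 \right)}\right) - 25468 = \left(9233 + 5\right) - 25468 = 9238 - 25468 = -16230$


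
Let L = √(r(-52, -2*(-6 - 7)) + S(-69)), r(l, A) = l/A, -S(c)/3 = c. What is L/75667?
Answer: √205/75667 ≈ 0.00018922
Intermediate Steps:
S(c) = -3*c
L = √205 (L = √(-52*(-1/(2*(-6 - 7))) - 3*(-69)) = √(-52/((-2*(-13))) + 207) = √(-52/26 + 207) = √(-52*1/26 + 207) = √(-2 + 207) = √205 ≈ 14.318)
L/75667 = √205/75667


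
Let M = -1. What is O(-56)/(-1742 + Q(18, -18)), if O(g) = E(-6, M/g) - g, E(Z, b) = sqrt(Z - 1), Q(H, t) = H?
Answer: -14/431 - I*sqrt(7)/1724 ≈ -0.032483 - 0.0015347*I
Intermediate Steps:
E(Z, b) = sqrt(-1 + Z)
O(g) = -g + I*sqrt(7) (O(g) = sqrt(-1 - 6) - g = sqrt(-7) - g = I*sqrt(7) - g = -g + I*sqrt(7))
O(-56)/(-1742 + Q(18, -18)) = (-1*(-56) + I*sqrt(7))/(-1742 + 18) = (56 + I*sqrt(7))/(-1724) = (56 + I*sqrt(7))*(-1/1724) = -14/431 - I*sqrt(7)/1724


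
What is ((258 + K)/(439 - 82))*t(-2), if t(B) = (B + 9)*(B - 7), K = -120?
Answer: -414/17 ≈ -24.353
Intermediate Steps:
t(B) = (-7 + B)*(9 + B) (t(B) = (9 + B)*(-7 + B) = (-7 + B)*(9 + B))
((258 + K)/(439 - 82))*t(-2) = ((258 - 120)/(439 - 82))*(-63 + (-2)**2 + 2*(-2)) = (138/357)*(-63 + 4 - 4) = (138*(1/357))*(-63) = (46/119)*(-63) = -414/17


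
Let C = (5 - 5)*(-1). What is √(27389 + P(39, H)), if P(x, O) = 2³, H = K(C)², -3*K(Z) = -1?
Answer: √27397 ≈ 165.52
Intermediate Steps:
C = 0 (C = 0*(-1) = 0)
K(Z) = ⅓ (K(Z) = -⅓*(-1) = ⅓)
H = ⅑ (H = (⅓)² = ⅑ ≈ 0.11111)
P(x, O) = 8
√(27389 + P(39, H)) = √(27389 + 8) = √27397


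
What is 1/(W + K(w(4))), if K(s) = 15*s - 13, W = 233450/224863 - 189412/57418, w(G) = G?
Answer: 6455591867/288819058521 ≈ 0.022352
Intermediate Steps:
W = -14593759228/6455591867 (W = 233450*(1/224863) - 189412*1/57418 = 233450/224863 - 94706/28709 = -14593759228/6455591867 ≈ -2.2606)
K(s) = -13 + 15*s
1/(W + K(w(4))) = 1/(-14593759228/6455591867 + (-13 + 15*4)) = 1/(-14593759228/6455591867 + (-13 + 60)) = 1/(-14593759228/6455591867 + 47) = 1/(288819058521/6455591867) = 6455591867/288819058521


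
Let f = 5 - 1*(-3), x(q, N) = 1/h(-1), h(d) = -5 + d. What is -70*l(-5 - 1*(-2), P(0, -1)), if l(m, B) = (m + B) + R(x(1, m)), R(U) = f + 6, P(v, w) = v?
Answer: -770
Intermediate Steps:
x(q, N) = -1/6 (x(q, N) = 1/(-5 - 1) = 1/(-6) = -1/6)
f = 8 (f = 5 + 3 = 8)
R(U) = 14 (R(U) = 8 + 6 = 14)
l(m, B) = 14 + B + m (l(m, B) = (m + B) + 14 = (B + m) + 14 = 14 + B + m)
-70*l(-5 - 1*(-2), P(0, -1)) = -70*(14 + 0 + (-5 - 1*(-2))) = -70*(14 + 0 + (-5 + 2)) = -70*(14 + 0 - 3) = -70*11 = -770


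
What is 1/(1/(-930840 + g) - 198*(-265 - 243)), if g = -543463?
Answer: 1474303/148291292951 ≈ 9.9419e-6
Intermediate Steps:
1/(1/(-930840 + g) - 198*(-265 - 243)) = 1/(1/(-930840 - 543463) - 198*(-265 - 243)) = 1/(1/(-1474303) - 198*(-508)) = 1/(-1/1474303 + 100584) = 1/(148291292951/1474303) = 1474303/148291292951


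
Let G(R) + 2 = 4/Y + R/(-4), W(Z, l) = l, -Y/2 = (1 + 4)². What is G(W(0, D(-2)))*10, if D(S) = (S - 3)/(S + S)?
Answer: -957/40 ≈ -23.925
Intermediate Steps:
Y = -50 (Y = -2*(1 + 4)² = -2*5² = -2*25 = -50)
D(S) = (-3 + S)/(2*S) (D(S) = (-3 + S)/((2*S)) = (-3 + S)*(1/(2*S)) = (-3 + S)/(2*S))
G(R) = -52/25 - R/4 (G(R) = -2 + (4/(-50) + R/(-4)) = -2 + (4*(-1/50) + R*(-¼)) = -2 + (-2/25 - R/4) = -52/25 - R/4)
G(W(0, D(-2)))*10 = (-52/25 - (-3 - 2)/(8*(-2)))*10 = (-52/25 - (-1)*(-5)/(8*2))*10 = (-52/25 - ¼*5/4)*10 = (-52/25 - 5/16)*10 = -957/400*10 = -957/40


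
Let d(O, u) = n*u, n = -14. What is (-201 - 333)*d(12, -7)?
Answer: -52332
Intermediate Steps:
d(O, u) = -14*u
(-201 - 333)*d(12, -7) = (-201 - 333)*(-14*(-7)) = -534*98 = -52332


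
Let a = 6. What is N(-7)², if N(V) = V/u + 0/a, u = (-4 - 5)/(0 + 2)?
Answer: 196/81 ≈ 2.4198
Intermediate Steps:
u = -9/2 ≈ -4.5000
N(V) = -2*V/9 (N(V) = V/(-9/2) + 0/6 = V*(-2/9) + 0*(⅙) = -2*V/9 + 0 = -2*V/9)
N(-7)² = (-2/9*(-7))² = (14/9)² = 196/81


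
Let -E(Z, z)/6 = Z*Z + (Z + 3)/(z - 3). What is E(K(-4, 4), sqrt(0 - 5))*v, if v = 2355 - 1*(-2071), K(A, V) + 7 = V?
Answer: -239004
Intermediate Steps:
K(A, V) = -7 + V
v = 4426 (v = 2355 + 2071 = 4426)
E(Z, z) = -6*Z**2 - 6*(3 + Z)/(-3 + z) (E(Z, z) = -6*(Z*Z + (Z + 3)/(z - 3)) = -6*(Z**2 + (3 + Z)/(-3 + z)) = -6*Z**2 - 6*(3 + Z)/(-3 + z))
E(K(-4, 4), sqrt(0 - 5))*v = (6*(-3 - (-7 + 4) + 3*(-7 + 4)**2 - sqrt(0 - 5)*(-7 + 4)**2)/(-3 + sqrt(0 - 5)))*4426 = (6*(-3 - 1*(-3) + 3*(-3)**2 - 1*sqrt(-5)*(-3)**2)/(-3 + sqrt(-5)))*4426 = (6*(-3 + 3 + 3*9 - 1*I*sqrt(5)*9)/(-3 + I*sqrt(5)))*4426 = (6*(-3 + 3 + 27 - 9*I*sqrt(5))/(-3 + I*sqrt(5)))*4426 = (6*(27 - 9*I*sqrt(5))/(-3 + I*sqrt(5)))*4426 = 26556*(27 - 9*I*sqrt(5))/(-3 + I*sqrt(5))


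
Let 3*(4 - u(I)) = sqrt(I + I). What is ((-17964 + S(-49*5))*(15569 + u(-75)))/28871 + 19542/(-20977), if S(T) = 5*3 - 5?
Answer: -5865683933316/605626967 + 89770*I*sqrt(6)/86613 ≈ -9685.3 + 2.5388*I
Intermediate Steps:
S(T) = 10 (S(T) = 15 - 5 = 10)
u(I) = 4 - sqrt(2)*sqrt(I)/3 (u(I) = 4 - sqrt(I + I)/3 = 4 - sqrt(2)*sqrt(I)/3)
((-17964 + S(-49*5))*(15569 + u(-75)))/28871 + 19542/(-20977) = ((-17964 + 10)*(15569 + (4 - sqrt(2)*sqrt(-75)/3)))/28871 + 19542/(-20977) = -17954*(15569 + (4 - sqrt(2)*5*I*sqrt(3)/3))*(1/28871) + 19542*(-1/20977) = -17954*(15569 + (4 - 5*I*sqrt(6)/3))*(1/28871) - 19542/20977 = -17954*(15573 - 5*I*sqrt(6)/3)*(1/28871) - 19542/20977 = (-279597642 + 89770*I*sqrt(6)/3)*(1/28871) - 19542/20977 = (-279597642/28871 + 89770*I*sqrt(6)/86613) - 19542/20977 = -5865683933316/605626967 + 89770*I*sqrt(6)/86613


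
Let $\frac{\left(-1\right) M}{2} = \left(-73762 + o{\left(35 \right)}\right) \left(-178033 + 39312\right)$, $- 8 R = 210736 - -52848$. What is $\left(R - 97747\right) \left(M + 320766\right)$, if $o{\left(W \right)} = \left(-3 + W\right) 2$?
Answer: $2672268354326250$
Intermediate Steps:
$o{\left(W \right)} = -6 + 2 W$
$R = -32948$ ($R = - \frac{210736 - -52848}{8} = - \frac{210736 + 52848}{8} = \left(- \frac{1}{8}\right) 263584 = -32948$)
$M = -20446920516$ ($M = - 2 \left(-73762 + \left(-6 + 2 \cdot 35\right)\right) \left(-178033 + 39312\right) = - 2 \left(-73762 + \left(-6 + 70\right)\right) \left(-138721\right) = - 2 \left(-73762 + 64\right) \left(-138721\right) = - 2 \left(\left(-73698\right) \left(-138721\right)\right) = \left(-2\right) 10223460258 = -20446920516$)
$\left(R - 97747\right) \left(M + 320766\right) = \left(-32948 - 97747\right) \left(-20446920516 + 320766\right) = \left(-130695\right) \left(-20446599750\right) = 2672268354326250$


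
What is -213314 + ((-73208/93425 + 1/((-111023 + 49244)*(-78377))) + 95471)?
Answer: -53308847665097417464/452368771909275 ≈ -1.1784e+5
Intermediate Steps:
-213314 + ((-73208/93425 + 1/((-111023 + 49244)*(-78377))) + 95471) = -213314 + ((-73208*1/93425 - 1/78377/(-61779)) + 95471) = -213314 + ((-73208/93425 - 1/61779*(-1/78377)) + 95471) = -213314 + ((-73208/93425 + 1/4842052683) + 95471) = -213314 + (-354476992723639/452368771909275 + 95471) = -213314 + 43187744545957669886/452368771909275 = -53308847665097417464/452368771909275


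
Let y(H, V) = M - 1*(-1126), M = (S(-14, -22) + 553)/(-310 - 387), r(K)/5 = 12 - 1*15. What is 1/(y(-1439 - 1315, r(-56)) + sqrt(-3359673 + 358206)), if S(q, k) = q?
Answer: 546645251/2073239505892 - 485809*I*sqrt(3001467)/2073239505892 ≈ 0.00026367 - 0.00040596*I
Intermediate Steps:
r(K) = -15 (r(K) = 5*(12 - 1*15) = 5*(12 - 15) = 5*(-3) = -15)
M = -539/697 (M = (-14 + 553)/(-310 - 387) = 539/(-697) = 539*(-1/697) = -539/697 ≈ -0.77331)
y(H, V) = 784283/697 (y(H, V) = -539/697 - 1*(-1126) = -539/697 + 1126 = 784283/697)
1/(y(-1439 - 1315, r(-56)) + sqrt(-3359673 + 358206)) = 1/(784283/697 + sqrt(-3359673 + 358206)) = 1/(784283/697 + sqrt(-3001467)) = 1/(784283/697 + I*sqrt(3001467))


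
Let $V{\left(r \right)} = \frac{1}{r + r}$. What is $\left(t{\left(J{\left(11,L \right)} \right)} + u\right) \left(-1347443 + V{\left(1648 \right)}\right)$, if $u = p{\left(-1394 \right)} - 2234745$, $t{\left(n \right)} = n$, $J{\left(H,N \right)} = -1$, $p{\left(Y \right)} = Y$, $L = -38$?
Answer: $\frac{2482770660017445}{824} \approx 3.0131 \cdot 10^{12}$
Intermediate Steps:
$V{\left(r \right)} = \frac{1}{2 r}$
$u = -2236139$ ($u = -1394 - 2234745 = -2236139$)
$\left(t{\left(J{\left(11,L \right)} \right)} + u\right) \left(-1347443 + V{\left(1648 \right)}\right) = \left(-1 - 2236139\right) \left(-1347443 + \frac{1}{2 \cdot 1648}\right) = - 2236140 \left(-1347443 + \frac{1}{2} \cdot \frac{1}{1648}\right) = - 2236140 \left(-1347443 + \frac{1}{3296}\right) = \left(-2236140\right) \left(- \frac{4441172127}{3296}\right) = \frac{2482770660017445}{824}$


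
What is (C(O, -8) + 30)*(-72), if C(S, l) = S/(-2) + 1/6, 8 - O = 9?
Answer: -2208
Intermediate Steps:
O = -1 (O = 8 - 1*9 = 8 - 9 = -1)
C(S, l) = 1/6 - S/2 (C(S, l) = S*(-1/2) + 1*(1/6) = -S/2 + 1/6 = 1/6 - S/2)
(C(O, -8) + 30)*(-72) = ((1/6 - 1/2*(-1)) + 30)*(-72) = ((1/6 + 1/2) + 30)*(-72) = (2/3 + 30)*(-72) = (92/3)*(-72) = -2208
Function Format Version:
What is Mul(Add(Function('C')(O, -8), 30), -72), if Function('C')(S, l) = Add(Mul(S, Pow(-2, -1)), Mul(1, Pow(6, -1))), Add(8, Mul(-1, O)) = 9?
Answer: -2208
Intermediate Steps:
O = -1 (O = Add(8, Mul(-1, 9)) = Add(8, -9) = -1)
Function('C')(S, l) = Add(Rational(1, 6), Mul(Rational(-1, 2), S)) (Function('C')(S, l) = Add(Mul(S, Rational(-1, 2)), Mul(1, Rational(1, 6))) = Add(Mul(Rational(-1, 2), S), Rational(1, 6)) = Add(Rational(1, 6), Mul(Rational(-1, 2), S)))
Mul(Add(Function('C')(O, -8), 30), -72) = Mul(Add(Add(Rational(1, 6), Mul(Rational(-1, 2), -1)), 30), -72) = Mul(Add(Add(Rational(1, 6), Rational(1, 2)), 30), -72) = Mul(Add(Rational(2, 3), 30), -72) = Mul(Rational(92, 3), -72) = -2208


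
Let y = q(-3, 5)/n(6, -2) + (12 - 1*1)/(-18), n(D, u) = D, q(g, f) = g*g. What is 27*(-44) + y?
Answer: -10684/9 ≈ -1187.1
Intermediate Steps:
q(g, f) = g²
y = 8/9 (y = (-3)²/6 + (12 - 1*1)/(-18) = 9*(⅙) + (12 - 1)*(-1/18) = 3/2 + 11*(-1/18) = 3/2 - 11/18 = 8/9 ≈ 0.88889)
27*(-44) + y = 27*(-44) + 8/9 = -1188 + 8/9 = -10684/9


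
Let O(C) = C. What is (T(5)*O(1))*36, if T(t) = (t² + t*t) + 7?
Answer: 2052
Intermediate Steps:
T(t) = 7 + 2*t² (T(t) = (t² + t²) + 7 = 2*t² + 7 = 7 + 2*t²)
(T(5)*O(1))*36 = ((7 + 2*5²)*1)*36 = ((7 + 2*25)*1)*36 = ((7 + 50)*1)*36 = (57*1)*36 = 57*36 = 2052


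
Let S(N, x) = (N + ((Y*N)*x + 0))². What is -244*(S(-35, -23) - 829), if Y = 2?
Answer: -605070224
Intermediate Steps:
S(N, x) = (N + 2*N*x)² (S(N, x) = (N + ((2*N)*x + 0))² = (N + (2*N*x + 0))² = (N + 2*N*x)²)
-244*(S(-35, -23) - 829) = -244*((-35)²*(1 + 2*(-23))² - 829) = -244*(1225*(1 - 46)² - 829) = -244*(1225*(-45)² - 829) = -244*(1225*2025 - 829) = -244*(2480625 - 829) = -244*2479796 = -605070224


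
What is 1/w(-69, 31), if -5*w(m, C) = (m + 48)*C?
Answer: 5/651 ≈ 0.0076805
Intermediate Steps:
w(m, C) = -C*(48 + m)/5 (w(m, C) = -(m + 48)*C/5 = -(48 + m)*C/5 = -C*(48 + m)/5)
1/w(-69, 31) = 1/(-1/5*31*(48 - 69)) = 1/(-1/5*31*(-21)) = 1/(651/5) = 5/651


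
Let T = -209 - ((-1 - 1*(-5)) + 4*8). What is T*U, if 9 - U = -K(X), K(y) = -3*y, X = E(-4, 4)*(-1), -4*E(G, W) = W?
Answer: -1470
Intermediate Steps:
E(G, W) = -W/4
X = 1 (X = -1/4*4*(-1) = -1*(-1) = 1)
U = 6 (U = 9 - (-1)*(-3*1) = 9 - (-1)*(-3) = 9 - 1*3 = 9 - 3 = 6)
T = -245 (T = -209 - ((-1 + 5) + 32) = -209 - (4 + 32) = -209 - 1*36 = -209 - 36 = -245)
T*U = -245*6 = -1470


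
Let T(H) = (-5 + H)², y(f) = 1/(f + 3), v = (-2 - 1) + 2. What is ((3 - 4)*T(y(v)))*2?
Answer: -81/2 ≈ -40.500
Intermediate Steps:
v = -1 (v = -3 + 2 = -1)
y(f) = 1/(3 + f)
((3 - 4)*T(y(v)))*2 = ((3 - 4)*(-5 + 1/(3 - 1))²)*2 = -(-5 + 1/2)²*2 = -(-5 + ½)²*2 = -(-9/2)²*2 = -1*81/4*2 = -81/4*2 = -81/2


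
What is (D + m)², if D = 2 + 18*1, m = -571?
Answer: 303601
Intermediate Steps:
D = 20 (D = 2 + 18 = 20)
(D + m)² = (20 - 571)² = (-551)² = 303601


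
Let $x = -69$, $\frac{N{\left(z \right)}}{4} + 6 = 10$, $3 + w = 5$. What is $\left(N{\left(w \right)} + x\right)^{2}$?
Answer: $2809$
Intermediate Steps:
$w = 2$ ($w = -3 + 5 = 2$)
$N{\left(z \right)} = 16$ ($N{\left(z \right)} = -24 + 4 \cdot 10 = -24 + 40 = 16$)
$\left(N{\left(w \right)} + x\right)^{2} = \left(16 - 69\right)^{2} = \left(-53\right)^{2} = 2809$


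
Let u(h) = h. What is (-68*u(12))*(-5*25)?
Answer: 102000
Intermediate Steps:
(-68*u(12))*(-5*25) = (-68*12)*(-5*25) = -816*(-125) = 102000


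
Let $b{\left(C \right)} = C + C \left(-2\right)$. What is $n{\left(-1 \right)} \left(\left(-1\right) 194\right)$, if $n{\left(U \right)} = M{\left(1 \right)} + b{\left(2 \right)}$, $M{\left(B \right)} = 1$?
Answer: $194$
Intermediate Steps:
$b{\left(C \right)} = - C$ ($b{\left(C \right)} = C - 2 C = - C$)
$n{\left(U \right)} = -1$ ($n{\left(U \right)} = 1 - 2 = -1$)
$n{\left(-1 \right)} \left(\left(-1\right) 194\right) = - \left(-1\right) 194 = \left(-1\right) \left(-194\right) = 194$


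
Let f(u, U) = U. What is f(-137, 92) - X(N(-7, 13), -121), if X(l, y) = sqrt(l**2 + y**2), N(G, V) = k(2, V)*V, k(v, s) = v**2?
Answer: 92 - sqrt(17345) ≈ -39.700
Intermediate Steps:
N(G, V) = 4*V (N(G, V) = 2**2*V = 4*V)
f(-137, 92) - X(N(-7, 13), -121) = 92 - sqrt((4*13)**2 + (-121)**2) = 92 - sqrt(52**2 + 14641) = 92 - sqrt(2704 + 14641) = 92 - sqrt(17345)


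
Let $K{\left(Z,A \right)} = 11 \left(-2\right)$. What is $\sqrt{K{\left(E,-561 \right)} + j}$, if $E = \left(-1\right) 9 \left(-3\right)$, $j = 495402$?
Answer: $2 \sqrt{123845} \approx 703.83$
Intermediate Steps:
$E = 27$ ($E = \left(-9\right) \left(-3\right) = 27$)
$K{\left(Z,A \right)} = -22$
$\sqrt{K{\left(E,-561 \right)} + j} = \sqrt{-22 + 495402} = \sqrt{495380} = 2 \sqrt{123845}$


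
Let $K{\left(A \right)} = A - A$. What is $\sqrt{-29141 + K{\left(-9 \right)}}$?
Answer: $i \sqrt{29141} \approx 170.71 i$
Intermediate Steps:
$K{\left(A \right)} = 0$
$\sqrt{-29141 + K{\left(-9 \right)}} = \sqrt{-29141 + 0} = \sqrt{-29141} = i \sqrt{29141}$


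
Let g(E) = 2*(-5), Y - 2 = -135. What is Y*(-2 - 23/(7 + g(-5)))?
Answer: -2261/3 ≈ -753.67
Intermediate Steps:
Y = -133 (Y = 2 - 135 = -133)
g(E) = -10
Y*(-2 - 23/(7 + g(-5))) = -133*(-2 - 23/(7 - 10)) = -133*(-2 - 23/(-3)) = -133*(-2 - ⅓*(-23)) = -133*(-2 + 23/3) = -133*17/3 = -2261/3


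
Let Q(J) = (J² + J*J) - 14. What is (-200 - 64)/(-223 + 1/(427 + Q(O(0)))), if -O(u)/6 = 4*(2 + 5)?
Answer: 7505652/6340001 ≈ 1.1839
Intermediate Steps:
O(u) = -168 (O(u) = -24*(2 + 5) = -24*7 = -6*28 = -168)
Q(J) = -14 + 2*J² (Q(J) = (J² + J²) - 14 = 2*J² - 14 = -14 + 2*J²)
(-200 - 64)/(-223 + 1/(427 + Q(O(0)))) = (-200 - 64)/(-223 + 1/(427 + (-14 + 2*(-168)²))) = -264/(-223 + 1/(427 + (-14 + 2*28224))) = -264/(-223 + 1/(427 + (-14 + 56448))) = -264/(-223 + 1/(427 + 56434)) = -264/(-223 + 1/56861) = -264/(-12680002/56861) = -264*(-56861/12680002) = 7505652/6340001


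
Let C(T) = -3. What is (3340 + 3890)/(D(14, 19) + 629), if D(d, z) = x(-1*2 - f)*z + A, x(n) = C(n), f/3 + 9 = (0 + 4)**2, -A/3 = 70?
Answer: 3615/181 ≈ 19.972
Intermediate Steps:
A = -210 (A = -3*70 = -210)
f = 21 (f = -27 + 3*(0 + 4)**2 = -27 + 3*4**2 = -27 + 3*16 = -27 + 48 = 21)
x(n) = -3
D(d, z) = -210 - 3*z (D(d, z) = -3*z - 210 = -210 - 3*z)
(3340 + 3890)/(D(14, 19) + 629) = (3340 + 3890)/((-210 - 3*19) + 629) = 7230/((-210 - 57) + 629) = 7230/(-267 + 629) = 7230/362 = 7230*(1/362) = 3615/181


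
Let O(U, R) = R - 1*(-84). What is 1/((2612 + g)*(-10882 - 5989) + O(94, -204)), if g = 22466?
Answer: -1/423091058 ≈ -2.3636e-9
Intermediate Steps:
O(U, R) = 84 + R (O(U, R) = R + 84 = 84 + R)
1/((2612 + g)*(-10882 - 5989) + O(94, -204)) = 1/((2612 + 22466)*(-10882 - 5989) + (84 - 204)) = 1/(25078*(-16871) - 120) = 1/(-423090938 - 120) = 1/(-423091058) = -1/423091058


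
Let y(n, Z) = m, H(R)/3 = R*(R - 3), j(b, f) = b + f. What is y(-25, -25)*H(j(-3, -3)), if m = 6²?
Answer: 5832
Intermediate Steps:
m = 36
H(R) = 3*R*(-3 + R) (H(R) = 3*(R*(R - 3)) = 3*(R*(-3 + R)) = 3*R*(-3 + R))
y(n, Z) = 36
y(-25, -25)*H(j(-3, -3)) = 36*(3*(-3 - 3)*(-3 + (-3 - 3))) = 36*(3*(-6)*(-3 - 6)) = 36*(3*(-6)*(-9)) = 36*162 = 5832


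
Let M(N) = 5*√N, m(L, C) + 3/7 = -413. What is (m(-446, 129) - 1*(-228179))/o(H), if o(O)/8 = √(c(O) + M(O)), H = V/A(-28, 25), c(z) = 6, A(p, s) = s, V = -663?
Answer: 1594359/(56*√(6 + I*√663)) ≈ 4336.9 - 3442.5*I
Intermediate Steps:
m(L, C) = -2894/7 (m(L, C) = -3/7 - 413 = -2894/7)
H = -663/25 ≈ -26.520
o(O) = 8*√(6 + 5*√O)
(m(-446, 129) - 1*(-228179))/o(H) = (-2894/7 - 1*(-228179))/((8*√(6 + 5*√(-663/25)))) = (-2894/7 + 228179)/((8*√(6 + 5*(I*√663/5)))) = 1594359/(7*((8*√(6 + I*√663)))) = 1594359*(1/(8*√(6 + I*√663)))/7 = 1594359/(56*√(6 + I*√663))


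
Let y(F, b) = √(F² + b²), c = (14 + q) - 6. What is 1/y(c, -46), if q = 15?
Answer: √5/115 ≈ 0.019444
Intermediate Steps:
c = 23 (c = (14 + 15) - 6 = 29 - 6 = 23)
1/y(c, -46) = 1/(√(23² + (-46)²)) = 1/(√(529 + 2116)) = 1/(√2645) = 1/(23*√5) = √5/115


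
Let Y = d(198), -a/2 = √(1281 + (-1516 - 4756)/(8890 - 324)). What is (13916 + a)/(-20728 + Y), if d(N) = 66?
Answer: -6958/10331 + √23485346521/44247673 ≈ -0.67004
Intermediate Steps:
a = -2*√23485346521/4283 (a = -2*√(1281 + (-1516 - 4756)/(8890 - 324)) = -2*√(1281 - 6272/8566) = -2*√(1281 - 6272*1/8566) = -2*√(1281 - 3136/4283) = -2*√23485346521/4283 ≈ -71.562)
Y = 66
(13916 + a)/(-20728 + Y) = (13916 - 2*√23485346521/4283)/(-20728 + 66) = (13916 - 2*√23485346521/4283)/(-20662) = (13916 - 2*√23485346521/4283)*(-1/20662) = -6958/10331 + √23485346521/44247673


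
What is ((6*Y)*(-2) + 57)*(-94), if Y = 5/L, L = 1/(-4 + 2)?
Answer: -16638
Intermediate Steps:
L = -½ (L = 1/(-2) = -½ ≈ -0.50000)
Y = -10 (Y = 5/(-½) = 5*(-2) = -10)
((6*Y)*(-2) + 57)*(-94) = ((6*(-10))*(-2) + 57)*(-94) = (-60*(-2) + 57)*(-94) = (120 + 57)*(-94) = 177*(-94) = -16638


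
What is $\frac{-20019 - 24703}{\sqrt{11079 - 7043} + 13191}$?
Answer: $- \frac{589927902}{173998445} + \frac{89444 \sqrt{1009}}{173998445} \approx -3.3741$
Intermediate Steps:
$\frac{-20019 - 24703}{\sqrt{11079 - 7043} + 13191} = - \frac{44722}{\sqrt{4036} + 13191} = - \frac{44722}{2 \sqrt{1009} + 13191} = - \frac{44722}{13191 + 2 \sqrt{1009}}$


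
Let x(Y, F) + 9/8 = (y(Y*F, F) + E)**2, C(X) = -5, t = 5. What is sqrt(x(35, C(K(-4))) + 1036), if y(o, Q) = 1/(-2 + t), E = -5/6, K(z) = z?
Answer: 91*sqrt(2)/4 ≈ 32.173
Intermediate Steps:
E = -5/6 (E = -5*1/6 = -5/6 ≈ -0.83333)
y(o, Q) = 1/3 (y(o, Q) = 1/(-2 + 5) = 1/3)
x(Y, F) = -7/8 (x(Y, F) = -9/8 + (1/3 - 5/6)**2 = -9/8 + (-1/2)**2 = -9/8 + 1/4 = -7/8)
sqrt(x(35, C(K(-4))) + 1036) = sqrt(-7/8 + 1036) = sqrt(8281/8) = 91*sqrt(2)/4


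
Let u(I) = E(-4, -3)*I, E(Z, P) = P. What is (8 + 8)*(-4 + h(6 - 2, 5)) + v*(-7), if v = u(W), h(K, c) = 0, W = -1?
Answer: -85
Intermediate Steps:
u(I) = -3*I
v = 3 (v = -3*(-1) = 3)
(8 + 8)*(-4 + h(6 - 2, 5)) + v*(-7) = (8 + 8)*(-4 + 0) + 3*(-7) = 16*(-4) - 21 = -64 - 21 = -85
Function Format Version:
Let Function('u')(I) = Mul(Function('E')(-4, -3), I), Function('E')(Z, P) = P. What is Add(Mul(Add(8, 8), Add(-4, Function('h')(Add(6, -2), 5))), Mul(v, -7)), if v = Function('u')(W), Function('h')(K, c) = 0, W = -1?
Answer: -85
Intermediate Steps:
Function('u')(I) = Mul(-3, I)
v = 3 (v = Mul(-3, -1) = 3)
Add(Mul(Add(8, 8), Add(-4, Function('h')(Add(6, -2), 5))), Mul(v, -7)) = Add(Mul(Add(8, 8), Add(-4, 0)), Mul(3, -7)) = Add(Mul(16, -4), -21) = Add(-64, -21) = -85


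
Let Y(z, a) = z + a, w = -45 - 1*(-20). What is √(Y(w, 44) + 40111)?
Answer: √40130 ≈ 200.32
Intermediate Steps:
w = -25 (w = -45 + 20 = -25)
Y(z, a) = a + z
√(Y(w, 44) + 40111) = √((44 - 25) + 40111) = √(19 + 40111) = √40130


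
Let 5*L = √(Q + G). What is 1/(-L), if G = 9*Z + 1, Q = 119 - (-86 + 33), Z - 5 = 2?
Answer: -5*√59/118 ≈ -0.32547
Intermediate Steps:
Z = 7 (Z = 5 + 2 = 7)
Q = 172 (Q = 119 - 1*(-53) = 119 + 53 = 172)
G = 64 (G = 9*7 + 1 = 63 + 1 = 64)
L = 2*√59/5 (L = √(172 + 64)/5 = √236/5 = (2*√59)/5 = 2*√59/5 ≈ 3.0725)
1/(-L) = 1/(-2*√59/5) = -5*√59/118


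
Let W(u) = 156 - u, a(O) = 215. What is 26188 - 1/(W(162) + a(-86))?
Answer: 5473291/209 ≈ 26188.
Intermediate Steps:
26188 - 1/(W(162) + a(-86)) = 26188 - 1/((156 - 1*162) + 215) = 26188 - 1/((156 - 162) + 215) = 26188 - 1/(-6 + 215) = 26188 - 1/209 = 5473291/209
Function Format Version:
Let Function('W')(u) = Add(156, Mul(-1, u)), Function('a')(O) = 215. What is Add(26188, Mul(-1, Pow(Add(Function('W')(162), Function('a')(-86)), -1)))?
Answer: Rational(5473291, 209) ≈ 26188.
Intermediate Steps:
Add(26188, Mul(-1, Pow(Add(Function('W')(162), Function('a')(-86)), -1))) = Add(26188, Mul(-1, Pow(Add(Add(156, Mul(-1, 162)), 215), -1))) = Add(26188, Mul(-1, Pow(Add(Add(156, -162), 215), -1))) = Add(26188, Mul(-1, Pow(Add(-6, 215), -1))) = Add(26188, Mul(-1, Pow(209, -1))) = Add(26188, Mul(-1, Rational(1, 209))) = Add(26188, Rational(-1, 209)) = Rational(5473291, 209)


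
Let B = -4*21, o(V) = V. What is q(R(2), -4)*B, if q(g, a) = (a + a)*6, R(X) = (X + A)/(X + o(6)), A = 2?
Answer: 4032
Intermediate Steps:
R(X) = (2 + X)/(6 + X) (R(X) = (X + 2)/(X + 6) = (2 + X)/(6 + X))
B = -84
q(g, a) = 12*a (q(g, a) = (2*a)*6 = 12*a)
q(R(2), -4)*B = (12*(-4))*(-84) = -48*(-84) = 4032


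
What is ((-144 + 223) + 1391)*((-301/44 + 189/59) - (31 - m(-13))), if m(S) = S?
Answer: -90895245/1298 ≈ -70027.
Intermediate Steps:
((-144 + 223) + 1391)*((-301/44 + 189/59) - (31 - m(-13))) = ((-144 + 223) + 1391)*((-301/44 + 189/59) - (31 - 1*(-13))) = (79 + 1391)*((-301*1/44 + 189*(1/59)) - (31 + 13)) = 1470*((-301/44 + 189/59) - 1*44) = 1470*(-9443/2596 - 44) = 1470*(-123667/2596) = -90895245/1298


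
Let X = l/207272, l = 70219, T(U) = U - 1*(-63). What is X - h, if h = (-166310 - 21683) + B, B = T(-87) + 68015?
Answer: 24873124763/207272 ≈ 1.2000e+5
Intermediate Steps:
T(U) = 63 + U (T(U) = U + 63 = 63 + U)
B = 67991 (B = (63 - 87) + 68015 = -24 + 68015 = 67991)
h = -120002 (h = (-166310 - 21683) + 67991 = -187993 + 67991 = -120002)
X = 70219/207272 ≈ 0.33878
X - h = 70219/207272 - 1*(-120002) = 70219/207272 + 120002 = 24873124763/207272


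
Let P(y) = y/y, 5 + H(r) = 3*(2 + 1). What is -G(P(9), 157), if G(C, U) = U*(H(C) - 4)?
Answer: 0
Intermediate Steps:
H(r) = 4 (H(r) = -5 + 3*(2 + 1) = -5 + 3*3 = -5 + 9 = 4)
P(y) = 1
G(C, U) = 0 (G(C, U) = U*(4 - 4) = U*0 = 0)
-G(P(9), 157) = -1*0 = 0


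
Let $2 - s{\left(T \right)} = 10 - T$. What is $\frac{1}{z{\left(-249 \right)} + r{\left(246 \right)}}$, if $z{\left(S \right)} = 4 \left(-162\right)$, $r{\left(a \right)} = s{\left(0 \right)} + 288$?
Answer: $- \frac{1}{368} \approx -0.0027174$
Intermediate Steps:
$s{\left(T \right)} = -8 + T$ ($s{\left(T \right)} = 2 - \left(10 - T\right) = 2 + \left(-10 + T\right) = -8 + T$)
$r{\left(a \right)} = 280$ ($r{\left(a \right)} = \left(-8 + 0\right) + 288 = -8 + 288 = 280$)
$z{\left(S \right)} = -648$
$\frac{1}{z{\left(-249 \right)} + r{\left(246 \right)}} = \frac{1}{-648 + 280} = \frac{1}{-368} = - \frac{1}{368}$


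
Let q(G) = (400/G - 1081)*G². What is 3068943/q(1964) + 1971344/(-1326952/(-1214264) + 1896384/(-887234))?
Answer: -553376303963498214900044893/293232025549513442288 ≈ -1.8872e+6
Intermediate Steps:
q(G) = G²*(-1081 + 400/G) (q(G) = (-1081 + 400/G)*G² = G²*(-1081 + 400/G))
3068943/q(1964) + 1971344/(-1326952/(-1214264) + 1896384/(-887234)) = 3068943/((1964*(400 - 1081*1964))) + 1971344/(-1326952/(-1214264) + 1896384/(-887234)) = 3068943/((1964*(400 - 2123084))) + 1971344/(-1326952*(-1/1214264) + 1896384*(-1/887234)) = 3068943/((1964*(-2122684))) + 1971344/(165869/151783 - 948192/443617) = 3068943/(-4168951376) + 1971344/(-70337118163/67333519111) = 3068943*(-1/4168951376) + 1971344*(-67333519111/70337118163) = -3068943/4168951376 - 132737528898355184/70337118163 = -553376303963498214900044893/293232025549513442288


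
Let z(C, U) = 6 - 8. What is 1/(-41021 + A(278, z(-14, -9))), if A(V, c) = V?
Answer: -1/40743 ≈ -2.4544e-5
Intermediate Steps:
z(C, U) = -2
1/(-41021 + A(278, z(-14, -9))) = 1/(-41021 + 278) = 1/(-40743) = -1/40743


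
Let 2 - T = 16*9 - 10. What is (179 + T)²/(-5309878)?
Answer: -2209/5309878 ≈ -0.00041602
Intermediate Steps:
T = -132 (T = 2 - (16*9 - 10) = 2 - (144 - 10) = 2 - 1*134 = 2 - 134 = -132)
(179 + T)²/(-5309878) = (179 - 132)²/(-5309878) = 47²*(-1/5309878) = 2209*(-1/5309878) = -2209/5309878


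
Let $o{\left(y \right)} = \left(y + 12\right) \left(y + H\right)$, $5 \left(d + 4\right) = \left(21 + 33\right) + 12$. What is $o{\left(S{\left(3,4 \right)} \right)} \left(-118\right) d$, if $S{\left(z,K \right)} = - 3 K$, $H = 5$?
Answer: $0$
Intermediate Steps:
$d = \frac{46}{5}$ ($d = -4 + \frac{\left(21 + 33\right) + 12}{5} = -4 + \frac{54 + 12}{5} = -4 + \frac{1}{5} \cdot 66 = -4 + \frac{66}{5} = \frac{46}{5} \approx 9.2$)
$o{\left(y \right)} = \left(5 + y\right) \left(12 + y\right)$ ($o{\left(y \right)} = \left(y + 12\right) \left(y + 5\right) = \left(12 + y\right) \left(5 + y\right) = \left(5 + y\right) \left(12 + y\right)$)
$o{\left(S{\left(3,4 \right)} \right)} \left(-118\right) d = \left(60 + \left(\left(-3\right) 4\right)^{2} + 17 \left(\left(-3\right) 4\right)\right) \left(-118\right) \frac{46}{5} = \left(60 + \left(-12\right)^{2} + 17 \left(-12\right)\right) \left(-118\right) \frac{46}{5} = \left(60 + 144 - 204\right) \left(-118\right) \frac{46}{5} = 0 \left(-118\right) \frac{46}{5} = 0 \cdot \frac{46}{5} = 0$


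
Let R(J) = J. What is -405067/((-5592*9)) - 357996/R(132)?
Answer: -1496979487/553608 ≈ -2704.0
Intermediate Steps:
-405067/((-5592*9)) - 357996/R(132) = -405067/((-5592*9)) - 357996/132 = -405067/(-50328) - 357996*1/132 = -405067*(-1/50328) - 29833/11 = 405067/50328 - 29833/11 = -1496979487/553608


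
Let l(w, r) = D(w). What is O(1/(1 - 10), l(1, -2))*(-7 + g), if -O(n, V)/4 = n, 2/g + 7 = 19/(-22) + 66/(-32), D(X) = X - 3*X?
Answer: -50324/15723 ≈ -3.2007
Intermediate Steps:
D(X) = -2*X
l(w, r) = -2*w
g = -352/1747 (g = 2/(-7 + (19/(-22) + 66/(-32))) = 2/(-7 + (19*(-1/22) + 66*(-1/32))) = 2/(-7 + (-19/22 - 33/16)) = 2/(-7 - 515/176) = 2/(-1747/176) = 2*(-176/1747) = -352/1747 ≈ -0.20149)
O(n, V) = -4*n
O(1/(1 - 10), l(1, -2))*(-7 + g) = (-4/(1 - 10))*(-7 - 352/1747) = -4/(-9)*(-12581/1747) = -4*(-1/9)*(-12581/1747) = (4/9)*(-12581/1747) = -50324/15723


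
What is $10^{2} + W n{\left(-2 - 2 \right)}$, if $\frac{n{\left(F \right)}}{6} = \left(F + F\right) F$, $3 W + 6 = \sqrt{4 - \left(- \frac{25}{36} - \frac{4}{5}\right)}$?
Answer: $-284 + \frac{32 \sqrt{4945}}{15} \approx -133.98$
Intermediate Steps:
$W = -2 + \frac{\sqrt{4945}}{90}$ ($W = -2 + \frac{\sqrt{4 - \left(- \frac{25}{36} - \frac{4}{5}\right)}}{3} = -2 + \frac{\sqrt{4 - - \frac{269}{180}}}{3} = -2 + \frac{\sqrt{4 + \left(\frac{4}{5} + \frac{25}{36}\right)}}{3} = -2 + \frac{\sqrt{4 + \frac{269}{180}}}{3} = -2 + \frac{\sqrt{\frac{989}{180}}}{3} = -2 + \frac{\frac{1}{30} \sqrt{4945}}{3} = -2 + \frac{\sqrt{4945}}{90} \approx -1.2187$)
$n{\left(F \right)} = 12 F^{2}$ ($n{\left(F \right)} = 6 \left(F + F\right) F = 6 \cdot 2 F F = 6 \cdot 2 F^{2} = 12 F^{2}$)
$10^{2} + W n{\left(-2 - 2 \right)} = 10^{2} + \left(-2 + \frac{\sqrt{4945}}{90}\right) 12 \left(-2 - 2\right)^{2} = 100 + \left(-2 + \frac{\sqrt{4945}}{90}\right) 12 \left(-4\right)^{2} = 100 + \left(-2 + \frac{\sqrt{4945}}{90}\right) 12 \cdot 16 = 100 + \left(-2 + \frac{\sqrt{4945}}{90}\right) 192 = 100 - \left(384 - \frac{32 \sqrt{4945}}{15}\right) = -284 + \frac{32 \sqrt{4945}}{15}$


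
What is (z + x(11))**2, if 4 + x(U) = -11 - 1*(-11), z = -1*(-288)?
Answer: 80656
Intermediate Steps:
z = 288
x(U) = -4 (x(U) = -4 + (-11 - 1*(-11)) = -4 + (-11 + 11) = -4 + 0 = -4)
(z + x(11))**2 = (288 - 4)**2 = 284**2 = 80656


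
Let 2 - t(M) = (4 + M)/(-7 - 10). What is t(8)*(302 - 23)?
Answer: 12834/17 ≈ 754.94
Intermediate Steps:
t(M) = 38/17 + M/17 (t(M) = 2 - (4 + M)/(-7 - 10) = 2 - (4 + M)/(-17) = 2 - (4 + M)*(-1)/17 = 2 - (-4/17 - M/17) = 2 + (4/17 + M/17) = 38/17 + M/17)
t(8)*(302 - 23) = (38/17 + (1/17)*8)*(302 - 23) = (38/17 + 8/17)*279 = (46/17)*279 = 12834/17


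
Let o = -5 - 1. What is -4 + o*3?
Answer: -22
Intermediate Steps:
o = -6
-4 + o*3 = -4 - 6*3 = -4 - 18 = -22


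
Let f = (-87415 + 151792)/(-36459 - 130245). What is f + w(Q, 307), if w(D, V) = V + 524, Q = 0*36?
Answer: 2006763/2416 ≈ 830.61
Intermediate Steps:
Q = 0
f = -933/2416 (f = 64377/(-166704) = 64377*(-1/166704) = -933/2416 ≈ -0.38618)
w(D, V) = 524 + V
f + w(Q, 307) = -933/2416 + (524 + 307) = -933/2416 + 831 = 2006763/2416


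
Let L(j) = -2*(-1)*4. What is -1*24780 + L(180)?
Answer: -24772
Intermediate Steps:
L(j) = 8 (L(j) = 2*4 = 8)
-1*24780 + L(180) = -1*24780 + 8 = -24780 + 8 = -24772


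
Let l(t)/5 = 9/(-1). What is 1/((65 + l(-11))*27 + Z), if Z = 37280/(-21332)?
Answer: 5333/2870500 ≈ 0.0018579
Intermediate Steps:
l(t) = -45 (l(t) = 5*(9/(-1)) = 5*(9*(-1)) = 5*(-9) = -45)
Z = -9320/5333 (Z = 37280*(-1/21332) = -9320/5333 ≈ -1.7476)
1/((65 + l(-11))*27 + Z) = 1/((65 - 45)*27 - 9320/5333) = 1/(20*27 - 9320/5333) = 1/(540 - 9320/5333) = 1/(2870500/5333) = 5333/2870500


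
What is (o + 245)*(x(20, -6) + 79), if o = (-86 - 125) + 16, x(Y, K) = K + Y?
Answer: 4650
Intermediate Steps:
o = -195 (o = -211 + 16 = -195)
(o + 245)*(x(20, -6) + 79) = (-195 + 245)*((-6 + 20) + 79) = 50*(14 + 79) = 50*93 = 4650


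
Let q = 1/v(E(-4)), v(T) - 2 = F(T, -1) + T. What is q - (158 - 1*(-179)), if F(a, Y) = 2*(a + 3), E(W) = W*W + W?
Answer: -14827/44 ≈ -336.98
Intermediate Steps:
E(W) = W + W² (E(W) = W² + W = W + W²)
F(a, Y) = 6 + 2*a (F(a, Y) = 2*(3 + a) = 6 + 2*a)
v(T) = 8 + 3*T (v(T) = 2 + ((6 + 2*T) + T) = 2 + (6 + 3*T) = 8 + 3*T)
q = 1/44 (q = 1/(8 + 3*(-4*(1 - 4))) = 1/(8 + 3*(-4*(-3))) = 1/(8 + 3*12) = 1/(8 + 36) = 1/44 ≈ 0.022727)
q - (158 - 1*(-179)) = 1/44 - (158 - 1*(-179)) = 1/44 - (158 + 179) = 1/44 - 1*337 = 1/44 - 337 = -14827/44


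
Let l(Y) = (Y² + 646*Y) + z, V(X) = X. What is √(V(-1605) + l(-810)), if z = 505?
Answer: 2*√32935 ≈ 362.96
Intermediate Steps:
l(Y) = 505 + Y² + 646*Y (l(Y) = (Y² + 646*Y) + 505 = 505 + Y² + 646*Y)
√(V(-1605) + l(-810)) = √(-1605 + (505 + (-810)² + 646*(-810))) = √(-1605 + (505 + 656100 - 523260)) = √(-1605 + 133345) = √131740 = 2*√32935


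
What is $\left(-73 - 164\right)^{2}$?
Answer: $56169$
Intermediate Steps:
$\left(-73 - 164\right)^{2} = \left(-237\right)^{2} = 56169$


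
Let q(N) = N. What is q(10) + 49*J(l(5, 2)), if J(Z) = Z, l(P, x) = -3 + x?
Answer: -39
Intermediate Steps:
q(10) + 49*J(l(5, 2)) = 10 + 49*(-3 + 2) = 10 + 49*(-1) = 10 - 49 = -39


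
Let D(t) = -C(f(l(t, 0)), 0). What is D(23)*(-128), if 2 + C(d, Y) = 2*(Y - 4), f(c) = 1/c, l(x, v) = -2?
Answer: -1280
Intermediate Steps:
f(c) = 1/c
C(d, Y) = -10 + 2*Y (C(d, Y) = -2 + 2*(Y - 4) = -2 + 2*(-4 + Y) = -2 + (-8 + 2*Y) = -10 + 2*Y)
D(t) = 10 (D(t) = -(-10 + 2*0) = -(-10 + 0) = -1*(-10) = 10)
D(23)*(-128) = 10*(-128) = -1280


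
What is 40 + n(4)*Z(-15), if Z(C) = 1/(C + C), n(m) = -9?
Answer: 403/10 ≈ 40.300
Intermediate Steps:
Z(C) = 1/(2*C)
40 + n(4)*Z(-15) = 40 - 9/(2*(-15)) = 40 - 9*(-1)/(2*15) = 40 - 9*(-1/30) = 40 + 3/10 = 403/10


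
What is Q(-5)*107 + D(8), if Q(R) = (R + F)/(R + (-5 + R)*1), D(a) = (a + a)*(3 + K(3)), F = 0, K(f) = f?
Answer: 395/3 ≈ 131.67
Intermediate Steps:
D(a) = 12*a (D(a) = (a + a)*(3 + 3) = (2*a)*6 = 12*a)
Q(R) = R/(-5 + 2*R) (Q(R) = (R + 0)/(R + (-5 + R)*1) = R/(R + (-5 + R)) = R/(-5 + 2*R))
Q(-5)*107 + D(8) = -5/(-5 + 2*(-5))*107 + 12*8 = -5/(-5 - 10)*107 + 96 = -5/(-15)*107 + 96 = -5*(-1/15)*107 + 96 = (⅓)*107 + 96 = 107/3 + 96 = 395/3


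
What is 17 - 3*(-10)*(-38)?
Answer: -1123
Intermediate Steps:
17 - 3*(-10)*(-38) = 17 + 30*(-38) = 17 - 1140 = -1123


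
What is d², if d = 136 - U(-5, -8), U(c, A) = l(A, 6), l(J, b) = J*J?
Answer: 5184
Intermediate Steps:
l(J, b) = J²
U(c, A) = A²
d = 72 (d = 136 - 1*(-8)² = 136 - 1*64 = 136 - 64 = 72)
d² = 72² = 5184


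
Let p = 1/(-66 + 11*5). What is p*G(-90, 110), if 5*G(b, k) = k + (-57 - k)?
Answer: 57/55 ≈ 1.0364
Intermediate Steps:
G(b, k) = -57/5 (G(b, k) = (k + (-57 - k))/5 = (⅕)*(-57) = -57/5)
p = -1/11 (p = 1/(-66 + 55) = 1/(-11) = -1/11 ≈ -0.090909)
p*G(-90, 110) = -1/11*(-57/5) = 57/55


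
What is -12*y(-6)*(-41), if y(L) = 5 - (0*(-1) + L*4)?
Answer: 14268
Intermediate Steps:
y(L) = 5 - 4*L (y(L) = 5 - (0 + 4*L) = 5 - 4*L)
-12*y(-6)*(-41) = -12*(5 - 4*(-6))*(-41) = -12*(5 + 24)*(-41) = -12*29*(-41) = -348*(-41) = 14268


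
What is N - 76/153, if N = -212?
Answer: -32512/153 ≈ -212.50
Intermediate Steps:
N - 76/153 = -212 - 76/153 = -32512/153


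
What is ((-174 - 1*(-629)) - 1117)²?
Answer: 438244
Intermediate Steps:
((-174 - 1*(-629)) - 1117)² = ((-174 + 629) - 1117)² = (455 - 1117)² = (-662)² = 438244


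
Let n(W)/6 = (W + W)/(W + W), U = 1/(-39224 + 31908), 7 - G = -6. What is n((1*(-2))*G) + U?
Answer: 43895/7316 ≈ 5.9999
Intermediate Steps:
G = 13 (G = 7 - 1*(-6) = 7 + 6 = 13)
U = -1/7316 (U = 1/(-7316) = -1/7316 ≈ -0.00013669)
n(W) = 6 (n(W) = 6*((W + W)/(W + W)) = 6*((2*W)/((2*W))) = 6*((2*W)*(1/(2*W))) = 6*1 = 6)
n((1*(-2))*G) + U = 6 - 1/7316 = 43895/7316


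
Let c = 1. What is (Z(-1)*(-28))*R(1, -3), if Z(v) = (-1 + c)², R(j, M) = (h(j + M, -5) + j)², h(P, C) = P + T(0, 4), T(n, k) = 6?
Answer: 0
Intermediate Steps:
h(P, C) = 6 + P (h(P, C) = P + 6 = 6 + P)
R(j, M) = (6 + M + 2*j)² (R(j, M) = ((6 + (j + M)) + j)² = ((6 + (M + j)) + j)² = ((6 + M + j) + j)² = (6 + M + 2*j)²)
Z(v) = 0 (Z(v) = (-1 + 1)² = 0² = 0)
(Z(-1)*(-28))*R(1, -3) = (0*(-28))*(6 - 3 + 2*1)² = 0*(6 - 3 + 2)² = 0*5² = 0*25 = 0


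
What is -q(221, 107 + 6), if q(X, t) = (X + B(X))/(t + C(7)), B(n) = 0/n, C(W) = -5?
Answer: -221/108 ≈ -2.0463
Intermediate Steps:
B(n) = 0
q(X, t) = X/(-5 + t) (q(X, t) = (X + 0)/(t - 5) = X/(-5 + t))
-q(221, 107 + 6) = -221/(-5 + (107 + 6)) = -221/(-5 + 113) = -221/108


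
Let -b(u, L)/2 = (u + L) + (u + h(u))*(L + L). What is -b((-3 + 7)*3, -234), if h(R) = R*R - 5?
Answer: -141780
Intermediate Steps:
h(R) = -5 + R² (h(R) = R² - 5 = -5 + R²)
b(u, L) = -2*L - 2*u - 4*L*(-5 + u + u²) (b(u, L) = -2*((u + L) + (u + (-5 + u²))*(L + L)) = -2*((L + u) + (-5 + u + u²)*(2*L)) = -2*((L + u) + 2*L*(-5 + u + u²)) = -2*(L + u + 2*L*(-5 + u + u²)) = -2*L - 2*u - 4*L*(-5 + u + u²))
-b((-3 + 7)*3, -234) = -(-2*(-3 + 7)*3 + 18*(-234) - 4*(-234)*(-3 + 7)*3 - 4*(-234)*((-3 + 7)*3)²) = -(-8*3 - 4212 - 4*(-234)*4*3 - 4*(-234)*(4*3)²) = -(-2*12 - 4212 - 4*(-234)*12 - 4*(-234)*12²) = -(-24 - 4212 + 11232 - 4*(-234)*144) = -(-24 - 4212 + 11232 + 134784) = -1*141780 = -141780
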